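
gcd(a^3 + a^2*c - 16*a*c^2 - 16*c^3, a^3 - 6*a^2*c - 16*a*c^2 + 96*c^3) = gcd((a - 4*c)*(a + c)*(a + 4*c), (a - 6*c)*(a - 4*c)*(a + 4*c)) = a^2 - 16*c^2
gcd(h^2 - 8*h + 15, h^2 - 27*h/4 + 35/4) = h - 5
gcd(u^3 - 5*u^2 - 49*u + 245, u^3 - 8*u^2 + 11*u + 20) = u - 5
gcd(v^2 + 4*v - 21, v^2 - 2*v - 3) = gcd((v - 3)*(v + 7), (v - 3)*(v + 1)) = v - 3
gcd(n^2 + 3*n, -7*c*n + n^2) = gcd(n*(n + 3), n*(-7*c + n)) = n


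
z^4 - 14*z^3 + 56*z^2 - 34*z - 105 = (z - 7)*(z - 5)*(z - 3)*(z + 1)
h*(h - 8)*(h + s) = h^3 + h^2*s - 8*h^2 - 8*h*s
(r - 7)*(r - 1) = r^2 - 8*r + 7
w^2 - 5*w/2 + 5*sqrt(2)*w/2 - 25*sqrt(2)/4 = (w - 5/2)*(w + 5*sqrt(2)/2)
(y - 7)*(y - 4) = y^2 - 11*y + 28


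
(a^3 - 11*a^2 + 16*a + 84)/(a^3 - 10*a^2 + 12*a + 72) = (a - 7)/(a - 6)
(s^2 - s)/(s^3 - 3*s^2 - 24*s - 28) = s*(1 - s)/(-s^3 + 3*s^2 + 24*s + 28)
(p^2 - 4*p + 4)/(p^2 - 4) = (p - 2)/(p + 2)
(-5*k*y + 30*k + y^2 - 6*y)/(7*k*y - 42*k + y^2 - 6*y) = (-5*k + y)/(7*k + y)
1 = 1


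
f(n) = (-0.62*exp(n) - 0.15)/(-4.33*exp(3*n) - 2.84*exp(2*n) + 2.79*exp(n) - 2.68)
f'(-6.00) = 0.00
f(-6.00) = 0.06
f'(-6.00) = 0.00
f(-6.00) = 0.06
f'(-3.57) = 0.01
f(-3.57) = 0.06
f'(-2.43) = 0.03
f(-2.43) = 0.08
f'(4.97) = -0.00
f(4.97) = 0.00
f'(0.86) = -0.05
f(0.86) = 0.02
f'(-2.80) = 0.02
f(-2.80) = 0.07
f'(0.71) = -0.06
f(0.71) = 0.03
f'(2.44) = -0.00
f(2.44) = 0.00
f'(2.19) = -0.00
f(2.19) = 0.00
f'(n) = (-0.62*exp(n) - 0.15)*(12.99*exp(3*n) + 5.68*exp(2*n) - 2.79*exp(n))/(-4.33*exp(3*n) - 2.84*exp(2*n) + 2.79*exp(n) - 2.68)^2 - 0.62*exp(n)/(-4.33*exp(3*n) - 2.84*exp(2*n) + 2.79*exp(n) - 2.68)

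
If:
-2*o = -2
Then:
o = 1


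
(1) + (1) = 2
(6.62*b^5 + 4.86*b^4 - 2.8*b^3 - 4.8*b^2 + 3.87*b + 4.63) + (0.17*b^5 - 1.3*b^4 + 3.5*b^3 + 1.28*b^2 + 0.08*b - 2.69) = 6.79*b^5 + 3.56*b^4 + 0.7*b^3 - 3.52*b^2 + 3.95*b + 1.94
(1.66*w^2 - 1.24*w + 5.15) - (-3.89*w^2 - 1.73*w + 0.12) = 5.55*w^2 + 0.49*w + 5.03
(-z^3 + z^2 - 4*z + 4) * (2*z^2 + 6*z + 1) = -2*z^5 - 4*z^4 - 3*z^3 - 15*z^2 + 20*z + 4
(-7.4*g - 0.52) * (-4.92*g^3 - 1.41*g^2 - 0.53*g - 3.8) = 36.408*g^4 + 12.9924*g^3 + 4.6552*g^2 + 28.3956*g + 1.976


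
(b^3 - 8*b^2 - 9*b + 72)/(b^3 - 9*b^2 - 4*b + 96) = (b - 3)/(b - 4)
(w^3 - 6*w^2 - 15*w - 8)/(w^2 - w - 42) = (-w^3 + 6*w^2 + 15*w + 8)/(-w^2 + w + 42)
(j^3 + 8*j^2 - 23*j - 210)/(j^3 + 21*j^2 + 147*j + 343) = (j^2 + j - 30)/(j^2 + 14*j + 49)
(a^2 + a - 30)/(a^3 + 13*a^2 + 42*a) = (a - 5)/(a*(a + 7))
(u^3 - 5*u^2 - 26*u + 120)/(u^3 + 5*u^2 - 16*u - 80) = (u - 6)/(u + 4)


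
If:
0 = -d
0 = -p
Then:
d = 0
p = 0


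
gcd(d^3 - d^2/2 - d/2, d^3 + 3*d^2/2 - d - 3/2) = d - 1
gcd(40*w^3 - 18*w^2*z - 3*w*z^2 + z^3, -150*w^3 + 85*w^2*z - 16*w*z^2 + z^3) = -5*w + z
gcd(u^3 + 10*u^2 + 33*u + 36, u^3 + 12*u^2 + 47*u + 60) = u^2 + 7*u + 12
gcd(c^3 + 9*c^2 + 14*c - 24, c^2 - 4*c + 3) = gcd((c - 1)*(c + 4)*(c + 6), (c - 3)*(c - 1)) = c - 1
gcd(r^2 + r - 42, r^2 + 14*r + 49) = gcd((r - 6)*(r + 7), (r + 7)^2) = r + 7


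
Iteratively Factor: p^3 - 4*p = (p - 2)*(p^2 + 2*p) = (p - 2)*(p + 2)*(p)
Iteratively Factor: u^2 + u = (u + 1)*(u)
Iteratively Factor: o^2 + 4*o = (o + 4)*(o)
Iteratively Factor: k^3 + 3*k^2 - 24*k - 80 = (k - 5)*(k^2 + 8*k + 16) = (k - 5)*(k + 4)*(k + 4)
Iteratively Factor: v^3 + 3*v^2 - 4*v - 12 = (v + 3)*(v^2 - 4) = (v + 2)*(v + 3)*(v - 2)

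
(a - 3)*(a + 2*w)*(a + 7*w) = a^3 + 9*a^2*w - 3*a^2 + 14*a*w^2 - 27*a*w - 42*w^2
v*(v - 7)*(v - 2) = v^3 - 9*v^2 + 14*v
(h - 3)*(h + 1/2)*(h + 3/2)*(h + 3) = h^4 + 2*h^3 - 33*h^2/4 - 18*h - 27/4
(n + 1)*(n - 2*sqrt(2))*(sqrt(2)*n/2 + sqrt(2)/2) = sqrt(2)*n^3/2 - 2*n^2 + sqrt(2)*n^2 - 4*n + sqrt(2)*n/2 - 2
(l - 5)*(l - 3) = l^2 - 8*l + 15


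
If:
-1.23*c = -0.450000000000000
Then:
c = 0.37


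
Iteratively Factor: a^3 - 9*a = (a + 3)*(a^2 - 3*a) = a*(a + 3)*(a - 3)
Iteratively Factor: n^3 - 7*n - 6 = (n - 3)*(n^2 + 3*n + 2) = (n - 3)*(n + 1)*(n + 2)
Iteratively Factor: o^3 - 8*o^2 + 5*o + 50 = (o - 5)*(o^2 - 3*o - 10) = (o - 5)*(o + 2)*(o - 5)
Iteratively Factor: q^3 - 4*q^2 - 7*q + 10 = (q + 2)*(q^2 - 6*q + 5) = (q - 1)*(q + 2)*(q - 5)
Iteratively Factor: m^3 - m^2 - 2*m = (m + 1)*(m^2 - 2*m) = (m - 2)*(m + 1)*(m)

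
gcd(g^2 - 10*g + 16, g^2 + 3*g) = 1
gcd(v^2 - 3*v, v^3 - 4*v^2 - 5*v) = v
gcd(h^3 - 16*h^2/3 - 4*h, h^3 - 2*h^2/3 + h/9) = h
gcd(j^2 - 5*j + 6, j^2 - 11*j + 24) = j - 3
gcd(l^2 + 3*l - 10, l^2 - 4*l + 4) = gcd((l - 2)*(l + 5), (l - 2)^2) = l - 2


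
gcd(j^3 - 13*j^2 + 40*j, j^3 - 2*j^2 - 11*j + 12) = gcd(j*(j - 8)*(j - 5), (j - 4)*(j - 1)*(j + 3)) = 1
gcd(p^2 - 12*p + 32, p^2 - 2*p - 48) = p - 8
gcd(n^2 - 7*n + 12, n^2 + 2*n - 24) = n - 4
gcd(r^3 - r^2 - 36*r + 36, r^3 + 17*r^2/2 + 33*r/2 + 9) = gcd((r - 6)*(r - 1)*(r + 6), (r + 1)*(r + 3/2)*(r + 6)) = r + 6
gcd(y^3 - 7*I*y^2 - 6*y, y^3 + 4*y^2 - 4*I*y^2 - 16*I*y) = y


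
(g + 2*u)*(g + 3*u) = g^2 + 5*g*u + 6*u^2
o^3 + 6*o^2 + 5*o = o*(o + 1)*(o + 5)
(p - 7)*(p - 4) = p^2 - 11*p + 28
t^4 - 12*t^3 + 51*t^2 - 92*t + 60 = (t - 5)*(t - 3)*(t - 2)^2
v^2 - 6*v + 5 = (v - 5)*(v - 1)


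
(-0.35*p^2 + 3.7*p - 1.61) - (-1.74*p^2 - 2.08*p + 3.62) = 1.39*p^2 + 5.78*p - 5.23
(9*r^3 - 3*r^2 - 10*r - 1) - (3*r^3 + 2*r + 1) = 6*r^3 - 3*r^2 - 12*r - 2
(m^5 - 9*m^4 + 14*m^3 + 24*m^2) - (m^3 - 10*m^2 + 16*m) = m^5 - 9*m^4 + 13*m^3 + 34*m^2 - 16*m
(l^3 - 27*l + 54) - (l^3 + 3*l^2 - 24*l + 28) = -3*l^2 - 3*l + 26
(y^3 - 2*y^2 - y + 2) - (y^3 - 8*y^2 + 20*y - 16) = 6*y^2 - 21*y + 18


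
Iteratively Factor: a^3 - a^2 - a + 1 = (a + 1)*(a^2 - 2*a + 1) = (a - 1)*(a + 1)*(a - 1)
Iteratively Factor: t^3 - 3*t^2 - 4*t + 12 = (t - 3)*(t^2 - 4) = (t - 3)*(t + 2)*(t - 2)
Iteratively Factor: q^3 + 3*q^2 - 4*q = (q + 4)*(q^2 - q) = (q - 1)*(q + 4)*(q)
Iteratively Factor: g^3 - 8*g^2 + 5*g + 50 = (g - 5)*(g^2 - 3*g - 10) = (g - 5)^2*(g + 2)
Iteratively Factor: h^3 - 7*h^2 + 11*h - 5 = (h - 5)*(h^2 - 2*h + 1) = (h - 5)*(h - 1)*(h - 1)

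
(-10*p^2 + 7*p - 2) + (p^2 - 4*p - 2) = -9*p^2 + 3*p - 4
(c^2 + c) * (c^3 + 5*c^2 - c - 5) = c^5 + 6*c^4 + 4*c^3 - 6*c^2 - 5*c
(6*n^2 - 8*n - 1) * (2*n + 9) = 12*n^3 + 38*n^2 - 74*n - 9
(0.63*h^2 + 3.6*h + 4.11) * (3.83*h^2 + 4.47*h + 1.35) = 2.4129*h^4 + 16.6041*h^3 + 32.6838*h^2 + 23.2317*h + 5.5485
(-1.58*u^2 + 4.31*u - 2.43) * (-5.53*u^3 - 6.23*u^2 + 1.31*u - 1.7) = 8.7374*u^5 - 13.9909*u^4 - 15.4832*u^3 + 23.471*u^2 - 10.5103*u + 4.131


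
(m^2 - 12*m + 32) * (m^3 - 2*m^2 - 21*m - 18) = m^5 - 14*m^4 + 35*m^3 + 170*m^2 - 456*m - 576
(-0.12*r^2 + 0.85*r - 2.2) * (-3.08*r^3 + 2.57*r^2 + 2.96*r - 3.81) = 0.3696*r^5 - 2.9264*r^4 + 8.6053*r^3 - 2.6808*r^2 - 9.7505*r + 8.382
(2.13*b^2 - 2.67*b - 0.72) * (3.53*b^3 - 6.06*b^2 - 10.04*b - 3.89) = 7.5189*b^5 - 22.3329*b^4 - 7.7466*b^3 + 22.8843*b^2 + 17.6151*b + 2.8008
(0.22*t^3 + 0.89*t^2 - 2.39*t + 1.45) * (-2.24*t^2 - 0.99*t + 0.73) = -0.4928*t^5 - 2.2114*t^4 + 4.6331*t^3 - 0.2322*t^2 - 3.1802*t + 1.0585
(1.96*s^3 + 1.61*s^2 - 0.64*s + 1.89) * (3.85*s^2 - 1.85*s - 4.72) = 7.546*s^5 + 2.5725*s^4 - 14.6937*s^3 + 0.8613*s^2 - 0.4757*s - 8.9208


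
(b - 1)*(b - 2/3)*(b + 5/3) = b^3 - 19*b/9 + 10/9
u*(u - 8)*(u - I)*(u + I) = u^4 - 8*u^3 + u^2 - 8*u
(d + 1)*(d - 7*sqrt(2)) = d^2 - 7*sqrt(2)*d + d - 7*sqrt(2)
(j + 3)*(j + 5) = j^2 + 8*j + 15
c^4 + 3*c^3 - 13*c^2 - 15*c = c*(c - 3)*(c + 1)*(c + 5)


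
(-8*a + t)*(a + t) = -8*a^2 - 7*a*t + t^2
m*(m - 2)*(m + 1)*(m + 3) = m^4 + 2*m^3 - 5*m^2 - 6*m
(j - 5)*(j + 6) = j^2 + j - 30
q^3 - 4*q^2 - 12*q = q*(q - 6)*(q + 2)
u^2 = u^2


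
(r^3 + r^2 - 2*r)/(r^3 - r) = (r + 2)/(r + 1)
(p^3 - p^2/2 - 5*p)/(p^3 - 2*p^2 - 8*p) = (p - 5/2)/(p - 4)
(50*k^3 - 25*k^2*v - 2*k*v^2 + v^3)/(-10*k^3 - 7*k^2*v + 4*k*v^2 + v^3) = (-5*k + v)/(k + v)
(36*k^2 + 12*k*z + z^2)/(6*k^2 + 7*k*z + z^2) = (6*k + z)/(k + z)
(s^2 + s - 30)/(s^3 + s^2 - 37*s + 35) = (s + 6)/(s^2 + 6*s - 7)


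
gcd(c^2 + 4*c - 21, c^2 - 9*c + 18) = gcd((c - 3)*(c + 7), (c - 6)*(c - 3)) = c - 3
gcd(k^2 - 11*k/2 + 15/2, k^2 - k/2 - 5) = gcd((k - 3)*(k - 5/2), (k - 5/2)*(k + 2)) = k - 5/2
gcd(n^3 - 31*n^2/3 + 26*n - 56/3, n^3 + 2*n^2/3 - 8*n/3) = n - 4/3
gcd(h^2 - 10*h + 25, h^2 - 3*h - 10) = h - 5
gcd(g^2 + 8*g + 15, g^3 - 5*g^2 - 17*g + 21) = g + 3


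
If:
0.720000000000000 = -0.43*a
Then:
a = -1.67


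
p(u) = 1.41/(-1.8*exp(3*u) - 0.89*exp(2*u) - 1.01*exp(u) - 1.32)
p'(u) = 1.41*(5.4*exp(3*u) + 1.78*exp(2*u) + 1.01*exp(u))/(-1.8*exp(3*u) - 0.89*exp(2*u) - 1.01*exp(u) - 1.32)^2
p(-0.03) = -0.29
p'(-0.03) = 0.47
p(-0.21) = -0.38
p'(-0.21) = 0.51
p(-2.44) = -1.00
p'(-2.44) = 0.07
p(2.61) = -0.00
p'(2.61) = 0.00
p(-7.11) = -1.07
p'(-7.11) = 0.00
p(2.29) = -0.00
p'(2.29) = 0.00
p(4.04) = -0.00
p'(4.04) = 0.00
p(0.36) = -0.14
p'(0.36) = 0.30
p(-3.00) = -1.03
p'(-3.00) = 0.04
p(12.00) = 0.00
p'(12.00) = 0.00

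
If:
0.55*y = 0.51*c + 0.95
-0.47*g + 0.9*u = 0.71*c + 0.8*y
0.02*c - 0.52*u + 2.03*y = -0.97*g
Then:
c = 1.07843137254902*y - 1.86274509803922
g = -1.64214906452559*y - 1.04071918299614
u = 0.882084682425309*y - 2.01298559512892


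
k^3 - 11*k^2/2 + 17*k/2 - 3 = (k - 3)*(k - 2)*(k - 1/2)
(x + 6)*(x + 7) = x^2 + 13*x + 42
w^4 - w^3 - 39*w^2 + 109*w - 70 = (w - 5)*(w - 2)*(w - 1)*(w + 7)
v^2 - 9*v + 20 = (v - 5)*(v - 4)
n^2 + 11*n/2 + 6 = (n + 3/2)*(n + 4)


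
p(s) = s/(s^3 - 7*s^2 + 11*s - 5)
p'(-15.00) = 0.00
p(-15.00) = 0.00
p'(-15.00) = 0.00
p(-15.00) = 0.00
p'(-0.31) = -0.05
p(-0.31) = 0.03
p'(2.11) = 0.58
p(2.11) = -0.59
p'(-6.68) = 0.00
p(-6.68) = 0.01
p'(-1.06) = 0.01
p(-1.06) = 0.04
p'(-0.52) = -0.02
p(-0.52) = 0.04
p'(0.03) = -0.23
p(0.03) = -0.01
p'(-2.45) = 0.01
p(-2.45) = 0.03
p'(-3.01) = 0.01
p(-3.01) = 0.02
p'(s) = s*(-3*s^2 + 14*s - 11)/(s^3 - 7*s^2 + 11*s - 5)^2 + 1/(s^3 - 7*s^2 + 11*s - 5)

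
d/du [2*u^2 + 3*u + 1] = 4*u + 3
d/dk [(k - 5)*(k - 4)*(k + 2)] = 3*k^2 - 14*k + 2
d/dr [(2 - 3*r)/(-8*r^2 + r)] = 2*(-12*r^2 + 16*r - 1)/(r^2*(64*r^2 - 16*r + 1))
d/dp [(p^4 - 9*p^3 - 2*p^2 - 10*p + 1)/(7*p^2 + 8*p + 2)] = (14*p^5 - 39*p^4 - 136*p^3 - 22*p - 28)/(49*p^4 + 112*p^3 + 92*p^2 + 32*p + 4)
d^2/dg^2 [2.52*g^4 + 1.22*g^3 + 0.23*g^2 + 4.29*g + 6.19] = 30.24*g^2 + 7.32*g + 0.46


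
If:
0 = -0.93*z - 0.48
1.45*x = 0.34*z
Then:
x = -0.12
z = -0.52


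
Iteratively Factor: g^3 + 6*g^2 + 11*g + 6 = (g + 2)*(g^2 + 4*g + 3) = (g + 2)*(g + 3)*(g + 1)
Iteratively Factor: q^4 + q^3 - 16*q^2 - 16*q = (q - 4)*(q^3 + 5*q^2 + 4*q) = (q - 4)*(q + 4)*(q^2 + q) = q*(q - 4)*(q + 4)*(q + 1)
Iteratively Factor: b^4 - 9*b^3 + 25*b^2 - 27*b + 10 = (b - 1)*(b^3 - 8*b^2 + 17*b - 10) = (b - 1)^2*(b^2 - 7*b + 10) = (b - 5)*(b - 1)^2*(b - 2)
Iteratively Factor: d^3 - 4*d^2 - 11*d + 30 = (d - 5)*(d^2 + d - 6) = (d - 5)*(d + 3)*(d - 2)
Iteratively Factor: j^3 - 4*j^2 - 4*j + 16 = (j - 4)*(j^2 - 4) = (j - 4)*(j + 2)*(j - 2)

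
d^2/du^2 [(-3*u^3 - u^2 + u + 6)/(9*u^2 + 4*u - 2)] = 2*(15*u^3 + 1476*u^2 + 666*u + 208)/(729*u^6 + 972*u^5 - 54*u^4 - 368*u^3 + 12*u^2 + 48*u - 8)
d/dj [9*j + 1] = 9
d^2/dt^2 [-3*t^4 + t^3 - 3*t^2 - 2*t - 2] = -36*t^2 + 6*t - 6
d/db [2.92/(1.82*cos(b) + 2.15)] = 5.3144*sin(b)/(1.82*cos(b) + 2.15)^2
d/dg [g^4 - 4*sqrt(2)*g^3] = 4*g^2*(g - 3*sqrt(2))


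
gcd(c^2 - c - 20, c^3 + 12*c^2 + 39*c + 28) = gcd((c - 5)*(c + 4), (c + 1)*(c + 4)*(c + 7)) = c + 4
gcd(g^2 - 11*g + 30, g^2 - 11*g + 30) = g^2 - 11*g + 30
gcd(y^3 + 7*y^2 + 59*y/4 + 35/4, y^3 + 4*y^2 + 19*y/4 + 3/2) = 1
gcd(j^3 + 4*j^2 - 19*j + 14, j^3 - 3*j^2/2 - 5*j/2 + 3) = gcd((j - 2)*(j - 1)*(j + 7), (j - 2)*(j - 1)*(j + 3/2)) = j^2 - 3*j + 2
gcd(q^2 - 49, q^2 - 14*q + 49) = q - 7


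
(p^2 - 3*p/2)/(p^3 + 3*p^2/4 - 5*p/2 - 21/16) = 8*p/(8*p^2 + 18*p + 7)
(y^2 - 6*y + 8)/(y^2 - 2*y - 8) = (y - 2)/(y + 2)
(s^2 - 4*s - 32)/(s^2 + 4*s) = (s - 8)/s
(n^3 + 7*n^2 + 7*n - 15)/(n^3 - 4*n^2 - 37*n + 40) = (n + 3)/(n - 8)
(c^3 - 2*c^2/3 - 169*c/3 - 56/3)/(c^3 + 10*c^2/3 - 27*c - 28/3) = (c - 8)/(c - 4)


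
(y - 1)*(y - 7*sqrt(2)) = y^2 - 7*sqrt(2)*y - y + 7*sqrt(2)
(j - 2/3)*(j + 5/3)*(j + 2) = j^3 + 3*j^2 + 8*j/9 - 20/9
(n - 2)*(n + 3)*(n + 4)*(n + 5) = n^4 + 10*n^3 + 23*n^2 - 34*n - 120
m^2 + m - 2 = (m - 1)*(m + 2)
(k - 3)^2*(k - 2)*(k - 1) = k^4 - 9*k^3 + 29*k^2 - 39*k + 18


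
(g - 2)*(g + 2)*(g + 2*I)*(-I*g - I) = -I*g^4 + 2*g^3 - I*g^3 + 2*g^2 + 4*I*g^2 - 8*g + 4*I*g - 8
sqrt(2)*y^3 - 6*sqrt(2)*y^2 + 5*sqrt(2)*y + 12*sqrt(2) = (y - 4)*(y - 3)*(sqrt(2)*y + sqrt(2))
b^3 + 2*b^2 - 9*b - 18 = (b - 3)*(b + 2)*(b + 3)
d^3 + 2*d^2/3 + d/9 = d*(d + 1/3)^2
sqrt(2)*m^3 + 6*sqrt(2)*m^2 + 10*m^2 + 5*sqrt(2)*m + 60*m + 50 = (m + 5)*(m + 5*sqrt(2))*(sqrt(2)*m + sqrt(2))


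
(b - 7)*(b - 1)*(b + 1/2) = b^3 - 15*b^2/2 + 3*b + 7/2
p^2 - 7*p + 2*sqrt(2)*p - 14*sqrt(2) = (p - 7)*(p + 2*sqrt(2))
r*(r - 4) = r^2 - 4*r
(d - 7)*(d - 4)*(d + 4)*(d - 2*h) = d^4 - 2*d^3*h - 7*d^3 + 14*d^2*h - 16*d^2 + 32*d*h + 112*d - 224*h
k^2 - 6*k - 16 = (k - 8)*(k + 2)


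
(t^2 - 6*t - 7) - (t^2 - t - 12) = 5 - 5*t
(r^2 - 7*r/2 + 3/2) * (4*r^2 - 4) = 4*r^4 - 14*r^3 + 2*r^2 + 14*r - 6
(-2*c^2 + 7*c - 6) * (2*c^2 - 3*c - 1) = -4*c^4 + 20*c^3 - 31*c^2 + 11*c + 6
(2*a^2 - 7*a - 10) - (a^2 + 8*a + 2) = a^2 - 15*a - 12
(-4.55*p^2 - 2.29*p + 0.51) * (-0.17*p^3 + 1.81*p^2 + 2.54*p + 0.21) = 0.7735*p^5 - 7.8462*p^4 - 15.7886*p^3 - 5.849*p^2 + 0.8145*p + 0.1071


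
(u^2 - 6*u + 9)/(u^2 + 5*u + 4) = (u^2 - 6*u + 9)/(u^2 + 5*u + 4)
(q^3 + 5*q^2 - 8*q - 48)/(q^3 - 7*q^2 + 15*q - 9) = (q^2 + 8*q + 16)/(q^2 - 4*q + 3)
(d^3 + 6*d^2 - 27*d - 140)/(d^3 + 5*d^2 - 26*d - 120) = (d + 7)/(d + 6)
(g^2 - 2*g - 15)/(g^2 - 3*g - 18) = (g - 5)/(g - 6)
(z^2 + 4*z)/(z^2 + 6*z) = (z + 4)/(z + 6)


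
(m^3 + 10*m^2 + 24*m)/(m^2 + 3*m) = (m^2 + 10*m + 24)/(m + 3)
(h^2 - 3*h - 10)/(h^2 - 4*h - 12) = (h - 5)/(h - 6)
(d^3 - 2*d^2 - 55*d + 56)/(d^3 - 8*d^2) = 1 + 6/d - 7/d^2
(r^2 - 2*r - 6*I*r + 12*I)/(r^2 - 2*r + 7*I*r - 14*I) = (r - 6*I)/(r + 7*I)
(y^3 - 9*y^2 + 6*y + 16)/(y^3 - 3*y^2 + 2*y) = (y^2 - 7*y - 8)/(y*(y - 1))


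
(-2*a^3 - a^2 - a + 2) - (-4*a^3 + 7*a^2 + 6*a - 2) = 2*a^3 - 8*a^2 - 7*a + 4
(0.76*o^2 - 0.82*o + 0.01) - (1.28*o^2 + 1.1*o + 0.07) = -0.52*o^2 - 1.92*o - 0.06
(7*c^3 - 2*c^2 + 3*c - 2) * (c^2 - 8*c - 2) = 7*c^5 - 58*c^4 + 5*c^3 - 22*c^2 + 10*c + 4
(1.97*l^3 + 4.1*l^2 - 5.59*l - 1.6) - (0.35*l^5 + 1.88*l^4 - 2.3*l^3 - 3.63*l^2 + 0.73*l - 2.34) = -0.35*l^5 - 1.88*l^4 + 4.27*l^3 + 7.73*l^2 - 6.32*l + 0.74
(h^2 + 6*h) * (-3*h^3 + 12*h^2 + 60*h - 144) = -3*h^5 - 6*h^4 + 132*h^3 + 216*h^2 - 864*h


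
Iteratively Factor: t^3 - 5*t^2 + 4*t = (t)*(t^2 - 5*t + 4) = t*(t - 1)*(t - 4)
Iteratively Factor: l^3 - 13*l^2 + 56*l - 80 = (l - 4)*(l^2 - 9*l + 20) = (l - 4)^2*(l - 5)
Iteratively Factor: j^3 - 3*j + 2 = (j - 1)*(j^2 + j - 2) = (j - 1)*(j + 2)*(j - 1)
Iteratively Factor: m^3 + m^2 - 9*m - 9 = (m + 3)*(m^2 - 2*m - 3) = (m + 1)*(m + 3)*(m - 3)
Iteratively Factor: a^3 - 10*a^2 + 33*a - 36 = (a - 4)*(a^2 - 6*a + 9) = (a - 4)*(a - 3)*(a - 3)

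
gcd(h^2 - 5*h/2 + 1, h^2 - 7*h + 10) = h - 2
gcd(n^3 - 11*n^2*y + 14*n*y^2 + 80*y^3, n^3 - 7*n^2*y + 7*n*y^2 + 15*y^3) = -n + 5*y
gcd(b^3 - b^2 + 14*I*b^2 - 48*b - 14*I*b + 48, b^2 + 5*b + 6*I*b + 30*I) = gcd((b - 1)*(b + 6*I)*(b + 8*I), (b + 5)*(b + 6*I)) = b + 6*I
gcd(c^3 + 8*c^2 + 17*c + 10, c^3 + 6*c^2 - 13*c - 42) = c + 2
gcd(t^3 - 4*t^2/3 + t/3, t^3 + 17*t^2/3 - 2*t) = t^2 - t/3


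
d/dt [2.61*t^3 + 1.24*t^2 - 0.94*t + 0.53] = 7.83*t^2 + 2.48*t - 0.94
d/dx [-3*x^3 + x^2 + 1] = x*(2 - 9*x)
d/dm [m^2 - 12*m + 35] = 2*m - 12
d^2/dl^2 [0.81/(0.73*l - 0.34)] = 0.863298/(0.73*l - 0.34)^3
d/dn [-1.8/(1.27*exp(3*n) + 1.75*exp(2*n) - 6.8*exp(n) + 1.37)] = (6.858*exp(2*n) + 6.3*exp(n) - 12.24)*exp(n)/(1.27*exp(3*n) + 1.75*exp(2*n) - 6.8*exp(n) + 1.37)^2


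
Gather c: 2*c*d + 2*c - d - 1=c*(2*d + 2) - d - 1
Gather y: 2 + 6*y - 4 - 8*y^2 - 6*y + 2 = -8*y^2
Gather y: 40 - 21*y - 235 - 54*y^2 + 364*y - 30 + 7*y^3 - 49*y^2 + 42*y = 7*y^3 - 103*y^2 + 385*y - 225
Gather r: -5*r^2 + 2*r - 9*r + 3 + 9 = -5*r^2 - 7*r + 12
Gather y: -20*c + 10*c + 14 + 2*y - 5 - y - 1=-10*c + y + 8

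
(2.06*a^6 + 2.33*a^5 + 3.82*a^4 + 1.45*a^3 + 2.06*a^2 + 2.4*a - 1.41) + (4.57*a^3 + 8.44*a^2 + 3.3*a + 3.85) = 2.06*a^6 + 2.33*a^5 + 3.82*a^4 + 6.02*a^3 + 10.5*a^2 + 5.7*a + 2.44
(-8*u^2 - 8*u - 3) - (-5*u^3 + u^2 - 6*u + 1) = 5*u^3 - 9*u^2 - 2*u - 4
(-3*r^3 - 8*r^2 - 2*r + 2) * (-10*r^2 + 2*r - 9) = 30*r^5 + 74*r^4 + 31*r^3 + 48*r^2 + 22*r - 18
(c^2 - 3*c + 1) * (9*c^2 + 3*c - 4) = 9*c^4 - 24*c^3 - 4*c^2 + 15*c - 4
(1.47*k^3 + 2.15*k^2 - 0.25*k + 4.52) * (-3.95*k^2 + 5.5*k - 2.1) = -5.8065*k^5 - 0.407500000000001*k^4 + 9.7255*k^3 - 23.744*k^2 + 25.385*k - 9.492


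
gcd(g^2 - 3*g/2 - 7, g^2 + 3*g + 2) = g + 2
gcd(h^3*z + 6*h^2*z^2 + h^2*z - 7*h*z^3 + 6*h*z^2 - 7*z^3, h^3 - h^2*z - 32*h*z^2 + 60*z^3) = 1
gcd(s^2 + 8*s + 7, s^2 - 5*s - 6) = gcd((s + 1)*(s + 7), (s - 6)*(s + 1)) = s + 1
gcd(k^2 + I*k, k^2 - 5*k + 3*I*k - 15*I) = 1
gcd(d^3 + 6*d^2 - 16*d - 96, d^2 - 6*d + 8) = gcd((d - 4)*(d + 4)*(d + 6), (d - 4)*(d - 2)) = d - 4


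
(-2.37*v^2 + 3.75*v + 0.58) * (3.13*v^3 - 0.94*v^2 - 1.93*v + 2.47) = -7.4181*v^5 + 13.9653*v^4 + 2.8645*v^3 - 13.6366*v^2 + 8.1431*v + 1.4326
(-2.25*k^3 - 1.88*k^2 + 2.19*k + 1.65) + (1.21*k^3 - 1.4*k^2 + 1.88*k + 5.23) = -1.04*k^3 - 3.28*k^2 + 4.07*k + 6.88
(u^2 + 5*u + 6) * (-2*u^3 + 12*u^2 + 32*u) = -2*u^5 + 2*u^4 + 80*u^3 + 232*u^2 + 192*u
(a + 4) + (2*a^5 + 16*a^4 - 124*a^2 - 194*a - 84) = 2*a^5 + 16*a^4 - 124*a^2 - 193*a - 80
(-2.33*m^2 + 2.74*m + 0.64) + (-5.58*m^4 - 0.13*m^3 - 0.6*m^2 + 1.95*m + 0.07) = -5.58*m^4 - 0.13*m^3 - 2.93*m^2 + 4.69*m + 0.71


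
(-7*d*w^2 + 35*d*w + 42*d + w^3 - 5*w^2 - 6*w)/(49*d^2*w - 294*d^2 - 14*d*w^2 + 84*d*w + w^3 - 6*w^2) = (w + 1)/(-7*d + w)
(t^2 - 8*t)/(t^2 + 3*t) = (t - 8)/(t + 3)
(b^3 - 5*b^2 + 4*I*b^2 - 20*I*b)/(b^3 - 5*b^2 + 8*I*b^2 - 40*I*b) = (b + 4*I)/(b + 8*I)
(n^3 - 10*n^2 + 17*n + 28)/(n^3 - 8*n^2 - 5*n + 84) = (n + 1)/(n + 3)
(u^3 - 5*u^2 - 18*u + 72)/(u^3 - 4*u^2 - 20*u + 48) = (u - 3)/(u - 2)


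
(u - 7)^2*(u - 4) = u^3 - 18*u^2 + 105*u - 196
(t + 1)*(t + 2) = t^2 + 3*t + 2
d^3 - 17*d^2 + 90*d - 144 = (d - 8)*(d - 6)*(d - 3)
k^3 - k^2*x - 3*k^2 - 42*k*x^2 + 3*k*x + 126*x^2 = (k - 3)*(k - 7*x)*(k + 6*x)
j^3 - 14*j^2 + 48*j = j*(j - 8)*(j - 6)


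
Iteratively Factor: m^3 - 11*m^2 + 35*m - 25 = (m - 5)*(m^2 - 6*m + 5) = (m - 5)^2*(m - 1)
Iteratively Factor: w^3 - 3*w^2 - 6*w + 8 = (w + 2)*(w^2 - 5*w + 4) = (w - 4)*(w + 2)*(w - 1)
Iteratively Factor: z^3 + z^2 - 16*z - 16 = (z - 4)*(z^2 + 5*z + 4) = (z - 4)*(z + 4)*(z + 1)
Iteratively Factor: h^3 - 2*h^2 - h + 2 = (h + 1)*(h^2 - 3*h + 2) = (h - 2)*(h + 1)*(h - 1)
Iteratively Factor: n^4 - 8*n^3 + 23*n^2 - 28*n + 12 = (n - 2)*(n^3 - 6*n^2 + 11*n - 6) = (n - 2)^2*(n^2 - 4*n + 3) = (n - 3)*(n - 2)^2*(n - 1)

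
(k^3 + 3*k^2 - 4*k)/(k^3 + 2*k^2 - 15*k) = (k^2 + 3*k - 4)/(k^2 + 2*k - 15)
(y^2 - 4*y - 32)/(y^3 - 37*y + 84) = (y^2 - 4*y - 32)/(y^3 - 37*y + 84)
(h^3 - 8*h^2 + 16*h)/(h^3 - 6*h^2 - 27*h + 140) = h*(h - 4)/(h^2 - 2*h - 35)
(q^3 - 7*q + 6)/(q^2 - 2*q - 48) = (-q^3 + 7*q - 6)/(-q^2 + 2*q + 48)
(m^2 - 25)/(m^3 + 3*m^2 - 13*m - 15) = (m - 5)/(m^2 - 2*m - 3)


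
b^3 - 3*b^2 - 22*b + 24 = (b - 6)*(b - 1)*(b + 4)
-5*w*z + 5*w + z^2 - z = (-5*w + z)*(z - 1)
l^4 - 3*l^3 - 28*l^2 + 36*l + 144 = (l - 6)*(l - 3)*(l + 2)*(l + 4)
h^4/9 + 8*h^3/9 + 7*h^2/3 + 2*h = h*(h/3 + 1)^2*(h + 2)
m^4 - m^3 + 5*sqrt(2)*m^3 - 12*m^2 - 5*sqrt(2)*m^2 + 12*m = m*(m - 1)*(m - sqrt(2))*(m + 6*sqrt(2))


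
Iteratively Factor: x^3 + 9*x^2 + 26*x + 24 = (x + 3)*(x^2 + 6*x + 8) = (x + 2)*(x + 3)*(x + 4)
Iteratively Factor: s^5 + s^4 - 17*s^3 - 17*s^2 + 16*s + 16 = (s + 4)*(s^4 - 3*s^3 - 5*s^2 + 3*s + 4) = (s - 4)*(s + 4)*(s^3 + s^2 - s - 1) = (s - 4)*(s - 1)*(s + 4)*(s^2 + 2*s + 1) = (s - 4)*(s - 1)*(s + 1)*(s + 4)*(s + 1)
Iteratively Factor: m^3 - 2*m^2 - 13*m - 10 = (m + 2)*(m^2 - 4*m - 5) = (m + 1)*(m + 2)*(m - 5)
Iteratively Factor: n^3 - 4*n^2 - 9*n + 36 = (n - 4)*(n^2 - 9) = (n - 4)*(n - 3)*(n + 3)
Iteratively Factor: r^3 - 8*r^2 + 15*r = (r)*(r^2 - 8*r + 15) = r*(r - 5)*(r - 3)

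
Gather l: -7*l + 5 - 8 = -7*l - 3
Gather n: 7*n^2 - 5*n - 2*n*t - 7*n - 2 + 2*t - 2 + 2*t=7*n^2 + n*(-2*t - 12) + 4*t - 4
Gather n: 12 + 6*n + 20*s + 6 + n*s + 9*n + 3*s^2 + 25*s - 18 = n*(s + 15) + 3*s^2 + 45*s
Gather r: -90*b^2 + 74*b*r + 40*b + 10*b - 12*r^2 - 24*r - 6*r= -90*b^2 + 50*b - 12*r^2 + r*(74*b - 30)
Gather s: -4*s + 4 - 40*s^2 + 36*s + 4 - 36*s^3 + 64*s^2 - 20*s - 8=-36*s^3 + 24*s^2 + 12*s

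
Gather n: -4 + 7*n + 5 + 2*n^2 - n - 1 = 2*n^2 + 6*n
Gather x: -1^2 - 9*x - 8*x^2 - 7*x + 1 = -8*x^2 - 16*x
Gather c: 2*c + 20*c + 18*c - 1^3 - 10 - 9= 40*c - 20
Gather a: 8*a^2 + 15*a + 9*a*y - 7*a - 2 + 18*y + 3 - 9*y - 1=8*a^2 + a*(9*y + 8) + 9*y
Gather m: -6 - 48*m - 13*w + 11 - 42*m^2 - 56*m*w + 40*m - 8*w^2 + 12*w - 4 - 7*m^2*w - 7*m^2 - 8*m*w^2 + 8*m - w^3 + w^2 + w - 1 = m^2*(-7*w - 49) + m*(-8*w^2 - 56*w) - w^3 - 7*w^2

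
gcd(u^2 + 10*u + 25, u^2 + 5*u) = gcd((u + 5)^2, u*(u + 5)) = u + 5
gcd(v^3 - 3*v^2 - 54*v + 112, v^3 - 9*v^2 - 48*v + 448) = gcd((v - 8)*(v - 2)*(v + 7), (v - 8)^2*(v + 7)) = v^2 - v - 56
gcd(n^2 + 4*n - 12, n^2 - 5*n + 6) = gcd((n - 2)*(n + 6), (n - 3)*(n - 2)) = n - 2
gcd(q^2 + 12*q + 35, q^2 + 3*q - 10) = q + 5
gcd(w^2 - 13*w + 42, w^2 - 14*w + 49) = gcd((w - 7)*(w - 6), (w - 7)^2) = w - 7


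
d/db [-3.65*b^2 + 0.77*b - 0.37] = 0.77 - 7.3*b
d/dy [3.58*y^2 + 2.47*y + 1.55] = 7.16*y + 2.47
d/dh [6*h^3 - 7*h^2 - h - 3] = 18*h^2 - 14*h - 1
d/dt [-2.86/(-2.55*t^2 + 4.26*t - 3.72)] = (12.1836 - 14.586*t)/(2.55*t^2 - 4.26*t + 3.72)^2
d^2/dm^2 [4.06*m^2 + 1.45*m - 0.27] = 8.12000000000000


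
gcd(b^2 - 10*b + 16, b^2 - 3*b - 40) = b - 8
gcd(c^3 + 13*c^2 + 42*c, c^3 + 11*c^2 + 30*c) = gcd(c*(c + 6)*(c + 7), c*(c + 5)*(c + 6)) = c^2 + 6*c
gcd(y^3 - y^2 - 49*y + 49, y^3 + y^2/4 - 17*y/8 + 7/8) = y - 1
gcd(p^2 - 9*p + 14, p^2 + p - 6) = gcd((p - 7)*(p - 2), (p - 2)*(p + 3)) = p - 2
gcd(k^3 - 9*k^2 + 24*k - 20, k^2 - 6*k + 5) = k - 5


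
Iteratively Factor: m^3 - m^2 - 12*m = (m)*(m^2 - m - 12) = m*(m - 4)*(m + 3)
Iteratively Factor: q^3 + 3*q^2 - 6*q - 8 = (q + 1)*(q^2 + 2*q - 8) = (q + 1)*(q + 4)*(q - 2)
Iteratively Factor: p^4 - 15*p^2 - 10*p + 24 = (p - 1)*(p^3 + p^2 - 14*p - 24) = (p - 1)*(p + 3)*(p^2 - 2*p - 8) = (p - 4)*(p - 1)*(p + 3)*(p + 2)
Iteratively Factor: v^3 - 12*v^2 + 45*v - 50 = (v - 5)*(v^2 - 7*v + 10) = (v - 5)^2*(v - 2)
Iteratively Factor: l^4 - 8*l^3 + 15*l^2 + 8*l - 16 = (l - 4)*(l^3 - 4*l^2 - l + 4) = (l - 4)*(l - 1)*(l^2 - 3*l - 4) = (l - 4)^2*(l - 1)*(l + 1)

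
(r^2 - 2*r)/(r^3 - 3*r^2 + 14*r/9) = 9*(r - 2)/(9*r^2 - 27*r + 14)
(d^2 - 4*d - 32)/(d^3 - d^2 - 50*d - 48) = (d + 4)/(d^2 + 7*d + 6)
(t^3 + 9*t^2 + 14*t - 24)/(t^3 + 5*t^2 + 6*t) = (t^3 + 9*t^2 + 14*t - 24)/(t*(t^2 + 5*t + 6))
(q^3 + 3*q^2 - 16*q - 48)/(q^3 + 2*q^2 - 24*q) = (q^2 + 7*q + 12)/(q*(q + 6))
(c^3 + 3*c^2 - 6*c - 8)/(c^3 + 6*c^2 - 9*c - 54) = (c^3 + 3*c^2 - 6*c - 8)/(c^3 + 6*c^2 - 9*c - 54)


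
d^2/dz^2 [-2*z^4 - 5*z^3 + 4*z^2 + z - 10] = -24*z^2 - 30*z + 8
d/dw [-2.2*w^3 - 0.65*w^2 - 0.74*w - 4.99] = -6.6*w^2 - 1.3*w - 0.74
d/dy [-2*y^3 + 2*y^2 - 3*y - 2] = -6*y^2 + 4*y - 3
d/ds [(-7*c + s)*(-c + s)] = -8*c + 2*s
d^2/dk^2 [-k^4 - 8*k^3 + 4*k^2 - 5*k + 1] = -12*k^2 - 48*k + 8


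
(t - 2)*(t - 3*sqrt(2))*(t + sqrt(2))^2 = t^4 - 2*t^3 - sqrt(2)*t^3 - 10*t^2 + 2*sqrt(2)*t^2 - 6*sqrt(2)*t + 20*t + 12*sqrt(2)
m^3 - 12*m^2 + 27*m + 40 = (m - 8)*(m - 5)*(m + 1)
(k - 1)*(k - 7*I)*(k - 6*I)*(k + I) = k^4 - k^3 - 12*I*k^3 - 29*k^2 + 12*I*k^2 + 29*k - 42*I*k + 42*I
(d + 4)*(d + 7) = d^2 + 11*d + 28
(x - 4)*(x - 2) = x^2 - 6*x + 8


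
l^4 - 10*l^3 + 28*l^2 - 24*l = l*(l - 6)*(l - 2)^2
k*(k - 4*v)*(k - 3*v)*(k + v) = k^4 - 6*k^3*v + 5*k^2*v^2 + 12*k*v^3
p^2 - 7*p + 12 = (p - 4)*(p - 3)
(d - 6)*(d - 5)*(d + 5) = d^3 - 6*d^2 - 25*d + 150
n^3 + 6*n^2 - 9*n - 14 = (n - 2)*(n + 1)*(n + 7)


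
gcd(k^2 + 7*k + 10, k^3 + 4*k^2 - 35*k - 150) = k + 5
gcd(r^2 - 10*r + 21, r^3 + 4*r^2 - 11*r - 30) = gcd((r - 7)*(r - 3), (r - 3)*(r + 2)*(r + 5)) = r - 3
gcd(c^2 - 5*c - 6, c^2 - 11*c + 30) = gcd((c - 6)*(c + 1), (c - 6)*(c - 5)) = c - 6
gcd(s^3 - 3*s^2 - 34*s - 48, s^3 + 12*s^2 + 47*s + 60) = s + 3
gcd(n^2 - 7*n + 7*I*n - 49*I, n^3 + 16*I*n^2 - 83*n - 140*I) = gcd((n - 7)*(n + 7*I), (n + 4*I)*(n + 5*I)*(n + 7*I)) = n + 7*I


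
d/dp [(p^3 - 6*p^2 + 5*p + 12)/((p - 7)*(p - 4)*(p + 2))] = (-3*p^2 - 22*p + 13)/(p^4 - 10*p^3 - 3*p^2 + 140*p + 196)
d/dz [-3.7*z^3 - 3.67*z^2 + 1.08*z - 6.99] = -11.1*z^2 - 7.34*z + 1.08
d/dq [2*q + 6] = 2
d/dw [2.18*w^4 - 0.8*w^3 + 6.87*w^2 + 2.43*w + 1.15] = 8.72*w^3 - 2.4*w^2 + 13.74*w + 2.43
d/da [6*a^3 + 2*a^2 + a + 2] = 18*a^2 + 4*a + 1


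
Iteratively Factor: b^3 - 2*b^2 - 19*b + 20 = (b - 1)*(b^2 - b - 20) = (b - 5)*(b - 1)*(b + 4)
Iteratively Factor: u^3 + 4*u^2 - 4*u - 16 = (u - 2)*(u^2 + 6*u + 8) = (u - 2)*(u + 2)*(u + 4)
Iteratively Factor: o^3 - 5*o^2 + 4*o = (o - 1)*(o^2 - 4*o) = (o - 4)*(o - 1)*(o)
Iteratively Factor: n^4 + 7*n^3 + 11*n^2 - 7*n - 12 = (n - 1)*(n^3 + 8*n^2 + 19*n + 12) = (n - 1)*(n + 1)*(n^2 + 7*n + 12) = (n - 1)*(n + 1)*(n + 3)*(n + 4)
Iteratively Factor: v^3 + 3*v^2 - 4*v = (v + 4)*(v^2 - v) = (v - 1)*(v + 4)*(v)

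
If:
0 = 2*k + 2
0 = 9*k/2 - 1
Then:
No Solution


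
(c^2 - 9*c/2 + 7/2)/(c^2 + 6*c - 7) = (c - 7/2)/(c + 7)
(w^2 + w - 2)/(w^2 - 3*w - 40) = (-w^2 - w + 2)/(-w^2 + 3*w + 40)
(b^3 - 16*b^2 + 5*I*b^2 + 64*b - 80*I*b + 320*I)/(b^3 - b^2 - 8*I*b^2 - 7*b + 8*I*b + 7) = (b^3 + b^2*(-16 + 5*I) + b*(64 - 80*I) + 320*I)/(b^3 + b^2*(-1 - 8*I) + b*(-7 + 8*I) + 7)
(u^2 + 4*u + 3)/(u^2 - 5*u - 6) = (u + 3)/(u - 6)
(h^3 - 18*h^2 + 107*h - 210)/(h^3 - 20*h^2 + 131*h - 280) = (h - 6)/(h - 8)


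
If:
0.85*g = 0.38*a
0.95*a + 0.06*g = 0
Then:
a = 0.00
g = 0.00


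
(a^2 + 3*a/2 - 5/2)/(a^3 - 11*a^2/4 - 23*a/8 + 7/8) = 4*(2*a^2 + 3*a - 5)/(8*a^3 - 22*a^2 - 23*a + 7)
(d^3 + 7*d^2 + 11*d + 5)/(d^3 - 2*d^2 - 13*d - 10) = (d^2 + 6*d + 5)/(d^2 - 3*d - 10)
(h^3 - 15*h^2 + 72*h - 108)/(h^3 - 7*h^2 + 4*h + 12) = (h^2 - 9*h + 18)/(h^2 - h - 2)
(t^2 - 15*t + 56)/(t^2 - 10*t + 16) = (t - 7)/(t - 2)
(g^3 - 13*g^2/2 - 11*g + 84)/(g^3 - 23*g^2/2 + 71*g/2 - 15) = (2*g^2 - g - 28)/(2*g^2 - 11*g + 5)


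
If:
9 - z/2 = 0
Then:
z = 18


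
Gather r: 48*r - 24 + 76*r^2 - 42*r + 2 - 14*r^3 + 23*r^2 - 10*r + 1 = -14*r^3 + 99*r^2 - 4*r - 21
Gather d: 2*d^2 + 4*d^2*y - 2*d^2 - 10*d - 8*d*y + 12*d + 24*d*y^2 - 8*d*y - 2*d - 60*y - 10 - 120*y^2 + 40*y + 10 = 4*d^2*y + d*(24*y^2 - 16*y) - 120*y^2 - 20*y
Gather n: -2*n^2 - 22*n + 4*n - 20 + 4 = -2*n^2 - 18*n - 16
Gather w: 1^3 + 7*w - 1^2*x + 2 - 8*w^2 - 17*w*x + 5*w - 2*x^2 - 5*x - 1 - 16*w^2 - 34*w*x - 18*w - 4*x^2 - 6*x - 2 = -24*w^2 + w*(-51*x - 6) - 6*x^2 - 12*x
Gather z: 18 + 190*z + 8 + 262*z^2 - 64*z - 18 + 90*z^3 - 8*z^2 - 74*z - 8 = 90*z^3 + 254*z^2 + 52*z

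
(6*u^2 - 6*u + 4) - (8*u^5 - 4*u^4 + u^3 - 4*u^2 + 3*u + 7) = -8*u^5 + 4*u^4 - u^3 + 10*u^2 - 9*u - 3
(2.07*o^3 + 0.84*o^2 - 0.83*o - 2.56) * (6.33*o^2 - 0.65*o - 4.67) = 13.1031*o^5 + 3.9717*o^4 - 15.4668*o^3 - 19.5881*o^2 + 5.5401*o + 11.9552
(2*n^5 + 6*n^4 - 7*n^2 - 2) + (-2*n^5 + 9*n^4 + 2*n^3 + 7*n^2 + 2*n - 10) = 15*n^4 + 2*n^3 + 2*n - 12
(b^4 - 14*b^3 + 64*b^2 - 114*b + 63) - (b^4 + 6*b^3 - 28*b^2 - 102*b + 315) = -20*b^3 + 92*b^2 - 12*b - 252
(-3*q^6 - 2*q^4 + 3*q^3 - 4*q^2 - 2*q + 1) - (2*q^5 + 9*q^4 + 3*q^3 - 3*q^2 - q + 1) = -3*q^6 - 2*q^5 - 11*q^4 - q^2 - q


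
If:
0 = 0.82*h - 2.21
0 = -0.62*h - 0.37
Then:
No Solution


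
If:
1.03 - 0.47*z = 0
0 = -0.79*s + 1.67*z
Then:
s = 4.63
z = 2.19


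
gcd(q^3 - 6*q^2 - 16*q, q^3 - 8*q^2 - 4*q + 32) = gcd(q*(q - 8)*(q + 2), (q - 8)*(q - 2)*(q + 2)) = q^2 - 6*q - 16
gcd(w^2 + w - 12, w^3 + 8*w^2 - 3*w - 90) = w - 3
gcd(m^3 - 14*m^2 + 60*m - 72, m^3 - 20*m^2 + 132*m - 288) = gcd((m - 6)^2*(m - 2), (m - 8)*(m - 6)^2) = m^2 - 12*m + 36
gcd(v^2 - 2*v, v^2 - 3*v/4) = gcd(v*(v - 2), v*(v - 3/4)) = v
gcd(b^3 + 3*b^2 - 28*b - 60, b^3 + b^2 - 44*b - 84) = b^2 + 8*b + 12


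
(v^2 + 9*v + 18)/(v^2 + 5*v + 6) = (v + 6)/(v + 2)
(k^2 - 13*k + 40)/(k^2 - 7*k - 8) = (k - 5)/(k + 1)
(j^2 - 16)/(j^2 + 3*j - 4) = (j - 4)/(j - 1)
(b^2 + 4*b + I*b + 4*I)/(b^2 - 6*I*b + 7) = (b + 4)/(b - 7*I)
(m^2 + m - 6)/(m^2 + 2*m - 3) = (m - 2)/(m - 1)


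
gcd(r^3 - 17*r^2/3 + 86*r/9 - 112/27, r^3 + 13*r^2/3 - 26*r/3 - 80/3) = r - 8/3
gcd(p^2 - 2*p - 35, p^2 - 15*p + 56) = p - 7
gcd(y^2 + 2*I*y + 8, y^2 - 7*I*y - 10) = y - 2*I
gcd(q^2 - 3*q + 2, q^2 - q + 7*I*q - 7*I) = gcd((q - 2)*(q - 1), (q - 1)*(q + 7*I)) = q - 1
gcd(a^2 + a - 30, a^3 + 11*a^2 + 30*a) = a + 6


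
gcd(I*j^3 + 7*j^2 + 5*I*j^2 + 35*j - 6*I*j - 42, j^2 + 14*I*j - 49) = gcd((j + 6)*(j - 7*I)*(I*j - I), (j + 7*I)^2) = 1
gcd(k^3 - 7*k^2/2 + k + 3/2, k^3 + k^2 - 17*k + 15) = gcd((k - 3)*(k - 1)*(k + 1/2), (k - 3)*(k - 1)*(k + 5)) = k^2 - 4*k + 3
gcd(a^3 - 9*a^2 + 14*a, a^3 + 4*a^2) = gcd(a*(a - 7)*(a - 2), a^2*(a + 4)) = a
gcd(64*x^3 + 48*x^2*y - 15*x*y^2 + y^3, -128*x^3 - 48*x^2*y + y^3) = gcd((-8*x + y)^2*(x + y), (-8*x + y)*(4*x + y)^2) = 8*x - y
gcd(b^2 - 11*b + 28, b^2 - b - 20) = 1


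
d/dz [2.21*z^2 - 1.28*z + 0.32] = 4.42*z - 1.28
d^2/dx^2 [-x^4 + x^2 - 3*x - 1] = 2 - 12*x^2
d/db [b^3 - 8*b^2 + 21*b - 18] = 3*b^2 - 16*b + 21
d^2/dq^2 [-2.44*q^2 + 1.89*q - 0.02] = -4.88000000000000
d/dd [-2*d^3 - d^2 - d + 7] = -6*d^2 - 2*d - 1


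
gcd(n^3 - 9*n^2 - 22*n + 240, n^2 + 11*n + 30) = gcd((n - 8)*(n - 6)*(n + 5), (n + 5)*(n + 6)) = n + 5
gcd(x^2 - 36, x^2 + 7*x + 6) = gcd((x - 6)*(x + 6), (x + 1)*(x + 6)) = x + 6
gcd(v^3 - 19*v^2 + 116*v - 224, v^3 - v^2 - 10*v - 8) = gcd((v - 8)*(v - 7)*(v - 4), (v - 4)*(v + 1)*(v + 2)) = v - 4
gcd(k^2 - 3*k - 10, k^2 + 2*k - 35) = k - 5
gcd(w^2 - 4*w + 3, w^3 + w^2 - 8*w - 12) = w - 3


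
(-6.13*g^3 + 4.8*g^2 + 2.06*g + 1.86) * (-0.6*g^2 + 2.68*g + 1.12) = 3.678*g^5 - 19.3084*g^4 + 4.7624*g^3 + 9.7808*g^2 + 7.292*g + 2.0832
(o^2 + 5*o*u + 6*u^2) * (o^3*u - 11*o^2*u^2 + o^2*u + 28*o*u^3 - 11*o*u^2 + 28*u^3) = o^5*u - 6*o^4*u^2 + o^4*u - 21*o^3*u^3 - 6*o^3*u^2 + 74*o^2*u^4 - 21*o^2*u^3 + 168*o*u^5 + 74*o*u^4 + 168*u^5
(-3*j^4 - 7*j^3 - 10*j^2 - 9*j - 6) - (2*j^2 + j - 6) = -3*j^4 - 7*j^3 - 12*j^2 - 10*j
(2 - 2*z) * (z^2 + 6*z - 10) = -2*z^3 - 10*z^2 + 32*z - 20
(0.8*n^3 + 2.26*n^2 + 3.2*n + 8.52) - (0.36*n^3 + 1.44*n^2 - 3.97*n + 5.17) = 0.44*n^3 + 0.82*n^2 + 7.17*n + 3.35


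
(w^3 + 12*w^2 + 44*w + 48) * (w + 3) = w^4 + 15*w^3 + 80*w^2 + 180*w + 144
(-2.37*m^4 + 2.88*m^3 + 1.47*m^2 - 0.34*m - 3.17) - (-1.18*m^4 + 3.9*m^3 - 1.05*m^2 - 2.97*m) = -1.19*m^4 - 1.02*m^3 + 2.52*m^2 + 2.63*m - 3.17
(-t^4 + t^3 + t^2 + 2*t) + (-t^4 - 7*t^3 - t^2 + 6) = -2*t^4 - 6*t^3 + 2*t + 6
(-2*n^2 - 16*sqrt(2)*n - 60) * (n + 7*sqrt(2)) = -2*n^3 - 30*sqrt(2)*n^2 - 284*n - 420*sqrt(2)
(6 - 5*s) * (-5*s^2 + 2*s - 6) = 25*s^3 - 40*s^2 + 42*s - 36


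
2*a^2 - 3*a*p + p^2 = (-2*a + p)*(-a + p)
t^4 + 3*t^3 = t^3*(t + 3)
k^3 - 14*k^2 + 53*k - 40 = (k - 8)*(k - 5)*(k - 1)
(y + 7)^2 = y^2 + 14*y + 49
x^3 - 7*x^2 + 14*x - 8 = (x - 4)*(x - 2)*(x - 1)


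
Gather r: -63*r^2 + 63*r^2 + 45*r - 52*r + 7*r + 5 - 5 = 0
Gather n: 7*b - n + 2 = 7*b - n + 2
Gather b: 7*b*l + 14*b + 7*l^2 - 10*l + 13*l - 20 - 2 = b*(7*l + 14) + 7*l^2 + 3*l - 22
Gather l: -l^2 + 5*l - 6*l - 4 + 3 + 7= -l^2 - l + 6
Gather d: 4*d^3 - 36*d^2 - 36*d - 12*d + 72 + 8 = 4*d^3 - 36*d^2 - 48*d + 80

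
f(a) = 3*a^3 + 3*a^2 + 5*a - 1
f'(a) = 9*a^2 + 6*a + 5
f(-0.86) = -4.99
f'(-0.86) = 6.50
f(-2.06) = -24.79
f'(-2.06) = 30.83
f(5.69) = 677.24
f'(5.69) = 330.52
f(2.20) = 56.46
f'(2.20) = 61.76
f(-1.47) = -11.40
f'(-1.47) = 15.63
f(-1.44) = -10.94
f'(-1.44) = 15.02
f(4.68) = 395.62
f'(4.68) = 230.20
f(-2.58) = -45.45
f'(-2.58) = 49.43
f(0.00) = -1.00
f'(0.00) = 5.00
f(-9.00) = -1990.00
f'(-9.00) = 680.00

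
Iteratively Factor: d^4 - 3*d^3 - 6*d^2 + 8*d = (d - 1)*(d^3 - 2*d^2 - 8*d) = (d - 1)*(d + 2)*(d^2 - 4*d) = d*(d - 1)*(d + 2)*(d - 4)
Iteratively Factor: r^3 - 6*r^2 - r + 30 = (r + 2)*(r^2 - 8*r + 15) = (r - 3)*(r + 2)*(r - 5)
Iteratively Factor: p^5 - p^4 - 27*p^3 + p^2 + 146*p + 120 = (p + 1)*(p^4 - 2*p^3 - 25*p^2 + 26*p + 120) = (p + 1)*(p + 2)*(p^3 - 4*p^2 - 17*p + 60) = (p - 5)*(p + 1)*(p + 2)*(p^2 + p - 12) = (p - 5)*(p - 3)*(p + 1)*(p + 2)*(p + 4)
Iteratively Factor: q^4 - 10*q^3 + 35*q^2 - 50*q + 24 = (q - 1)*(q^3 - 9*q^2 + 26*q - 24) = (q - 2)*(q - 1)*(q^2 - 7*q + 12) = (q - 4)*(q - 2)*(q - 1)*(q - 3)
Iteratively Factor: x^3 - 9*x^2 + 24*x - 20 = (x - 5)*(x^2 - 4*x + 4) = (x - 5)*(x - 2)*(x - 2)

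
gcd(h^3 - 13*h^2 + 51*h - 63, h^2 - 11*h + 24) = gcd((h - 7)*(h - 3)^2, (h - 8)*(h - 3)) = h - 3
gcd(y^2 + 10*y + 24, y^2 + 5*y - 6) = y + 6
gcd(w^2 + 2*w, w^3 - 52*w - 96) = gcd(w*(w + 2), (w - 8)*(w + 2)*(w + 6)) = w + 2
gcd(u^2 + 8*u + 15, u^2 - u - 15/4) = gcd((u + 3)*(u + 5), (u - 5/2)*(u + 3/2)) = 1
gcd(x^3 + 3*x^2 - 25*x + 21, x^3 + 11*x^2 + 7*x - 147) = x^2 + 4*x - 21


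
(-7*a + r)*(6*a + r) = -42*a^2 - a*r + r^2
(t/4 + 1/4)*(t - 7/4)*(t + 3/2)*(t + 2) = t^4/4 + 11*t^3/16 - 11*t^2/32 - 67*t/32 - 21/16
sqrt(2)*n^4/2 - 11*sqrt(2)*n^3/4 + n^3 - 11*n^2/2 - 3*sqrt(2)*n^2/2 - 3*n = n*(n/2 + sqrt(2)/2)*(n - 6)*(sqrt(2)*n + sqrt(2)/2)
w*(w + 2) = w^2 + 2*w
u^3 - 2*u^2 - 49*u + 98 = (u - 7)*(u - 2)*(u + 7)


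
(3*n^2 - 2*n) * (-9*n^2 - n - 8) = -27*n^4 + 15*n^3 - 22*n^2 + 16*n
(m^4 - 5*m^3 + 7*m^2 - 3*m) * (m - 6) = m^5 - 11*m^4 + 37*m^3 - 45*m^2 + 18*m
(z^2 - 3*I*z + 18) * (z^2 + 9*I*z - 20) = z^4 + 6*I*z^3 + 25*z^2 + 222*I*z - 360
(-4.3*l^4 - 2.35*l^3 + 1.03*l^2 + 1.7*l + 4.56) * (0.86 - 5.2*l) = 22.36*l^5 + 8.522*l^4 - 7.377*l^3 - 7.9542*l^2 - 22.25*l + 3.9216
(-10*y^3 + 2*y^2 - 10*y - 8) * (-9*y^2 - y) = 90*y^5 - 8*y^4 + 88*y^3 + 82*y^2 + 8*y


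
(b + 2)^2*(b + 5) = b^3 + 9*b^2 + 24*b + 20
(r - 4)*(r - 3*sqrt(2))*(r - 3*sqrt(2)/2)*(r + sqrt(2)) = r^4 - 7*sqrt(2)*r^3/2 - 4*r^3 + 14*sqrt(2)*r^2 + 9*sqrt(2)*r - 36*sqrt(2)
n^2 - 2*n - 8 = (n - 4)*(n + 2)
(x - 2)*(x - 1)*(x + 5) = x^3 + 2*x^2 - 13*x + 10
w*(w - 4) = w^2 - 4*w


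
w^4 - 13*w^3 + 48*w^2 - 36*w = w*(w - 6)^2*(w - 1)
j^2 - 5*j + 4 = (j - 4)*(j - 1)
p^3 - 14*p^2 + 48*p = p*(p - 8)*(p - 6)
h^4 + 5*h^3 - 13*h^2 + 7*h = h*(h - 1)^2*(h + 7)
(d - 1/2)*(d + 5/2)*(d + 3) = d^3 + 5*d^2 + 19*d/4 - 15/4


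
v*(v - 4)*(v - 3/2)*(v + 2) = v^4 - 7*v^3/2 - 5*v^2 + 12*v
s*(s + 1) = s^2 + s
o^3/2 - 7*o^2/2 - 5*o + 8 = (o/2 + 1)*(o - 8)*(o - 1)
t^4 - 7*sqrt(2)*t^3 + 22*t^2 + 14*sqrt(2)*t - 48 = (t - 4*sqrt(2))*(t - 3*sqrt(2))*(t - sqrt(2))*(t + sqrt(2))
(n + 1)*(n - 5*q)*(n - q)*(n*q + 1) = n^4*q - 6*n^3*q^2 + n^3*q + n^3 + 5*n^2*q^3 - 6*n^2*q^2 - 6*n^2*q + n^2 + 5*n*q^3 + 5*n*q^2 - 6*n*q + 5*q^2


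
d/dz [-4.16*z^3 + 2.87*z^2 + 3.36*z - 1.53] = -12.48*z^2 + 5.74*z + 3.36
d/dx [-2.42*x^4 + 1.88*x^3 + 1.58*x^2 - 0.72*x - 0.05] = -9.68*x^3 + 5.64*x^2 + 3.16*x - 0.72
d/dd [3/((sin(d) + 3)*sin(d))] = -3*(2*sin(d) + 3)*cos(d)/((sin(d) + 3)^2*sin(d)^2)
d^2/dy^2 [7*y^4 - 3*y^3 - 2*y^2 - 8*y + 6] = 84*y^2 - 18*y - 4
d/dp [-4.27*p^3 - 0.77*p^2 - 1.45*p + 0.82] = -12.81*p^2 - 1.54*p - 1.45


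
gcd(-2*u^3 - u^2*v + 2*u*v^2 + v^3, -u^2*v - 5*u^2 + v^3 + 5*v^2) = u^2 - v^2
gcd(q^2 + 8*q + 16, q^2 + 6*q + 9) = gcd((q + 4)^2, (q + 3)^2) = 1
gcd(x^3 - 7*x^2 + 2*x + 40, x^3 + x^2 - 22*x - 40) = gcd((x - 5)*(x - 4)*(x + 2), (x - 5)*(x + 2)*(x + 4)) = x^2 - 3*x - 10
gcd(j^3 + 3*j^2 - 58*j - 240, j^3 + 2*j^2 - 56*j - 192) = j^2 - 2*j - 48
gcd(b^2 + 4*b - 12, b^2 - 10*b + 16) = b - 2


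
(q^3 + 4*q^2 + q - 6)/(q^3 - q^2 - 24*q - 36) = (q - 1)/(q - 6)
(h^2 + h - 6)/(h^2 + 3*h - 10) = (h + 3)/(h + 5)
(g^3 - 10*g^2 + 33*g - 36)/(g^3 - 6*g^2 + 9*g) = (g - 4)/g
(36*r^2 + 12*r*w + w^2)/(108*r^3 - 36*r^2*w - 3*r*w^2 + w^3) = (6*r + w)/(18*r^2 - 9*r*w + w^2)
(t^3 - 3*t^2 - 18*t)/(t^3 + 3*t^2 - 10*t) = (t^2 - 3*t - 18)/(t^2 + 3*t - 10)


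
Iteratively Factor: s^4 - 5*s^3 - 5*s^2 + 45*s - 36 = (s - 3)*(s^3 - 2*s^2 - 11*s + 12) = (s - 4)*(s - 3)*(s^2 + 2*s - 3) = (s - 4)*(s - 3)*(s - 1)*(s + 3)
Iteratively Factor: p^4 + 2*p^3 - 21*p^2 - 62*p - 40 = (p + 4)*(p^3 - 2*p^2 - 13*p - 10) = (p + 2)*(p + 4)*(p^2 - 4*p - 5) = (p + 1)*(p + 2)*(p + 4)*(p - 5)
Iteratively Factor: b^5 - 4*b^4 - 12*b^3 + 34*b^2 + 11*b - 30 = (b + 1)*(b^4 - 5*b^3 - 7*b^2 + 41*b - 30) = (b - 5)*(b + 1)*(b^3 - 7*b + 6) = (b - 5)*(b - 1)*(b + 1)*(b^2 + b - 6) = (b - 5)*(b - 2)*(b - 1)*(b + 1)*(b + 3)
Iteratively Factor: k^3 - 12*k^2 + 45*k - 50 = (k - 5)*(k^2 - 7*k + 10) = (k - 5)*(k - 2)*(k - 5)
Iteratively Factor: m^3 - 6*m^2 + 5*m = (m - 1)*(m^2 - 5*m) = (m - 5)*(m - 1)*(m)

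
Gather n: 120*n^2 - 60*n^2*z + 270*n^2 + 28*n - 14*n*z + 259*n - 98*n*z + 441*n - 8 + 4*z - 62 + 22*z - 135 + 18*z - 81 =n^2*(390 - 60*z) + n*(728 - 112*z) + 44*z - 286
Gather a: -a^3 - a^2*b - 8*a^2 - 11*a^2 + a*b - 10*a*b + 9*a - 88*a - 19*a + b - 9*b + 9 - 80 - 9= -a^3 + a^2*(-b - 19) + a*(-9*b - 98) - 8*b - 80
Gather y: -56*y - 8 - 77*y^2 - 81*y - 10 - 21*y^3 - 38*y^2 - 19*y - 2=-21*y^3 - 115*y^2 - 156*y - 20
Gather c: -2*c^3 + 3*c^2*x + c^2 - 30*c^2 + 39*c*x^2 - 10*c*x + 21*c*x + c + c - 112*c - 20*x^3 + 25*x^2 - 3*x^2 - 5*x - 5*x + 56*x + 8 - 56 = -2*c^3 + c^2*(3*x - 29) + c*(39*x^2 + 11*x - 110) - 20*x^3 + 22*x^2 + 46*x - 48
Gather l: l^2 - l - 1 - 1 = l^2 - l - 2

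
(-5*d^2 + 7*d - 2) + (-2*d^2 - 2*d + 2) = -7*d^2 + 5*d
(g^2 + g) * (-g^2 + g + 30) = -g^4 + 31*g^2 + 30*g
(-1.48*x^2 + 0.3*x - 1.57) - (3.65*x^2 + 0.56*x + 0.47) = -5.13*x^2 - 0.26*x - 2.04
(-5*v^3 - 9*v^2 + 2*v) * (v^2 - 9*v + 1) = -5*v^5 + 36*v^4 + 78*v^3 - 27*v^2 + 2*v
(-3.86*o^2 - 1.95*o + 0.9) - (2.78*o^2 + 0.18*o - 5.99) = -6.64*o^2 - 2.13*o + 6.89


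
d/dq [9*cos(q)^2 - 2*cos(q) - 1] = 2*(1 - 9*cos(q))*sin(q)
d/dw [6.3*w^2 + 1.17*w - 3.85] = 12.6*w + 1.17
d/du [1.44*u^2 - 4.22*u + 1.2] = 2.88*u - 4.22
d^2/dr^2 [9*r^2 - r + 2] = 18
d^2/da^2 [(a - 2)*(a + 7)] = 2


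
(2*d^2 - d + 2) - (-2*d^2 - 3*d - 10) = 4*d^2 + 2*d + 12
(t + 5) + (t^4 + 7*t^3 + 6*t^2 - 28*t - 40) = t^4 + 7*t^3 + 6*t^2 - 27*t - 35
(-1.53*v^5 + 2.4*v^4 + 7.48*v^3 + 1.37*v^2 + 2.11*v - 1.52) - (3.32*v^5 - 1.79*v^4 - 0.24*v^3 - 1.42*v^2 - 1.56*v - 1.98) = -4.85*v^5 + 4.19*v^4 + 7.72*v^3 + 2.79*v^2 + 3.67*v + 0.46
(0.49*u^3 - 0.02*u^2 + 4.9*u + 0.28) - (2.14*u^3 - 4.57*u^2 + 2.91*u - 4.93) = -1.65*u^3 + 4.55*u^2 + 1.99*u + 5.21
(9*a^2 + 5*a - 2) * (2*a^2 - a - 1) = 18*a^4 + a^3 - 18*a^2 - 3*a + 2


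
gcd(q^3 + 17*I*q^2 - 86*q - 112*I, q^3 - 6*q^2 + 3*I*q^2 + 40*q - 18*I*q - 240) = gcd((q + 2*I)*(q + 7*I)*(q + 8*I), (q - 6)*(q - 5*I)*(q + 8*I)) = q + 8*I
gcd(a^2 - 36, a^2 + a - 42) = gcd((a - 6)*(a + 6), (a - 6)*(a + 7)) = a - 6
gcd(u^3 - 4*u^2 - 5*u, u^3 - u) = u^2 + u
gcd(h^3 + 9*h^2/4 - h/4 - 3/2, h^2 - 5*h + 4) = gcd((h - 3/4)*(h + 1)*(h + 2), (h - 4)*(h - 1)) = 1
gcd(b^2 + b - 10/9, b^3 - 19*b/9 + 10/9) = b^2 + b - 10/9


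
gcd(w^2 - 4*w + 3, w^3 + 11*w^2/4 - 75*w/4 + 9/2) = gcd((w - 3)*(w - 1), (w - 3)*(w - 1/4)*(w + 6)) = w - 3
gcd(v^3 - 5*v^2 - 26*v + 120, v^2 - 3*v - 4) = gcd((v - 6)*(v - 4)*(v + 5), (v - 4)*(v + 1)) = v - 4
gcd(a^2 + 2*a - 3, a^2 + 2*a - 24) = 1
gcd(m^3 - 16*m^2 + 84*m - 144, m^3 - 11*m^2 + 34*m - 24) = m^2 - 10*m + 24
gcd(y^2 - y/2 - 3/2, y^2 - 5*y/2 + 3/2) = y - 3/2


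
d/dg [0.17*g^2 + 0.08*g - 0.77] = 0.34*g + 0.08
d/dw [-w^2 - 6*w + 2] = -2*w - 6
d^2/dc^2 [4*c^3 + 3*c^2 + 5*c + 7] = 24*c + 6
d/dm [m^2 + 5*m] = 2*m + 5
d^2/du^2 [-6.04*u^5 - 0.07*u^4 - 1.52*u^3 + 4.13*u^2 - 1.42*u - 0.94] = -120.8*u^3 - 0.84*u^2 - 9.12*u + 8.26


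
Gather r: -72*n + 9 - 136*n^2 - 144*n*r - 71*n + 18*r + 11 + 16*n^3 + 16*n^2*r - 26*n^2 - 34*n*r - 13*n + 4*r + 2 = 16*n^3 - 162*n^2 - 156*n + r*(16*n^2 - 178*n + 22) + 22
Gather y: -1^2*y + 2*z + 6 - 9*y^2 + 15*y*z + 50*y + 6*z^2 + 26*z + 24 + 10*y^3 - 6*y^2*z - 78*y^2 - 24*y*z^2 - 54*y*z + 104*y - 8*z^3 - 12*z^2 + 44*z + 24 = 10*y^3 + y^2*(-6*z - 87) + y*(-24*z^2 - 39*z + 153) - 8*z^3 - 6*z^2 + 72*z + 54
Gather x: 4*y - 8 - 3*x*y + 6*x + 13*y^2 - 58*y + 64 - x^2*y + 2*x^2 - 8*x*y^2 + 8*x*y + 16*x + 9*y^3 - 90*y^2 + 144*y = x^2*(2 - y) + x*(-8*y^2 + 5*y + 22) + 9*y^3 - 77*y^2 + 90*y + 56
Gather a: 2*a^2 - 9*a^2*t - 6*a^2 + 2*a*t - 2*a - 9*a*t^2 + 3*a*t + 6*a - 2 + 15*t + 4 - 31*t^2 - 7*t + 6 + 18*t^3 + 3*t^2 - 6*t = a^2*(-9*t - 4) + a*(-9*t^2 + 5*t + 4) + 18*t^3 - 28*t^2 + 2*t + 8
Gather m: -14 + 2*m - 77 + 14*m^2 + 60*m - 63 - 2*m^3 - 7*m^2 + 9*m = -2*m^3 + 7*m^2 + 71*m - 154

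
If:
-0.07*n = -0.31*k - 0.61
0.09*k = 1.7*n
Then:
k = -1.99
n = -0.11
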